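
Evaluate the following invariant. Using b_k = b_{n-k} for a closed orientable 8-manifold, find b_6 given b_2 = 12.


Poincare duality for closed orientable n-manifolds: b_k = b_{n-k}.
Here n = 8, so b_6 = b_2 = 12

12


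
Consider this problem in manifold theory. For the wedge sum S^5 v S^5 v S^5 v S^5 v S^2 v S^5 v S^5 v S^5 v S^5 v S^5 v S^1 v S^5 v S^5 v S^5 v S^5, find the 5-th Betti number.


For a wedge of spheres, H_k (k>0) is free on one generator per sphere of dimension k.
Spheres of dimension 5: count = 13.
b_5 = 13

13


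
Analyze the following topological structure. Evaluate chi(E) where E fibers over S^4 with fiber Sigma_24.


chi(S^4) = 2 (n even), chi(Sigma_24) = 2 - 2*24 = -46.
chi(E) = 2 * (-46) = -92

-92


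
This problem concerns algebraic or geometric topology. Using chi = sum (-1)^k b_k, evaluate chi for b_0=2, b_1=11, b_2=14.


chi = sum_k (-1)^k b_k.
= (2) + (-11) + (14)
= 5

5


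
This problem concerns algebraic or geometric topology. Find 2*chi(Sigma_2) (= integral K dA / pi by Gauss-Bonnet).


Gauss-Bonnet: integral K dA = 2*pi*chi(M).
chi(Sigma_2) = 2 - 2*2 = -2.
(integral K dA)/pi = 2*chi = 2*(-2) = -4

-4


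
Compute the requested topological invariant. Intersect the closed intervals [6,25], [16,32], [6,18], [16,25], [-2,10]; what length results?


Intersection = [max(a_i), min(b_i)] = [16, 10].
Since 16 > 10, the intersection is empty.
Length = 0

0


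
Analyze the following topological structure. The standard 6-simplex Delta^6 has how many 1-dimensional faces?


Delta^6 has 6+1 vertices. A 1-face is a choice of 1+1 vertices.
f_1 = C(6+1, 1+1) = C(7,2) = 21

21


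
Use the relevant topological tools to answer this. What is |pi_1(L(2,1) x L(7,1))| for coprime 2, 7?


pi_1(X x Y) = pi_1(X) x pi_1(Y).
pi_1(L(2,1)) = Z/2, pi_1(L(7,1)) = Z/7.
|Z/2 x Z/7| = 2 * 7 = 14

14


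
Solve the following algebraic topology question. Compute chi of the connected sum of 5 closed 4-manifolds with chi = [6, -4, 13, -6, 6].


For n-manifolds: chi(A#B) = chi(A) + chi(B) - chi(S^4).
chi(S^4) = 1 + (-1)^4 = 2.
chi(#) = (sum chi_i) - (5-1)*chi(S^4) = 15 - 4*2 = 7

7


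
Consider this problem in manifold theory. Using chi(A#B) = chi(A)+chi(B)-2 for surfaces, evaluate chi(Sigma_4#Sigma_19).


chi(Sigma_4) = 2 - 2*4 = -6
chi(Sigma_19) = 2 - 2*19 = -36
For surfaces: chi(A#B) = chi(A) + chi(B) - 2.
chi = -6 + -36 - 2 = -44

-44


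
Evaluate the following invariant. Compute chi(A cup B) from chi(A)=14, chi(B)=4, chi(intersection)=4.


chi(A cup B) = chi(A) + chi(B) - chi(A cap B)
= 14 + (4) - (4)
= 14

14


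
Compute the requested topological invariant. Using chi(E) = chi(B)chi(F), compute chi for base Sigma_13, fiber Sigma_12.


For a fiber bundle F -> E -> B (with CW structure): chi(E) = chi(B) * chi(F).
chi(Sigma_13) = -24, chi(Sigma_12) = -22.
chi(E) = (-24) * (-22) = 528

528


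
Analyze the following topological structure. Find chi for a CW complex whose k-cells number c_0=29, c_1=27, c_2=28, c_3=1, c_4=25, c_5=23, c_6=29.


chi = sum_k (-1)^k c_k.
= (-1)^0*29 + (-1)^1*27 + (-1)^2*28 + (-1)^3*1 + (-1)^4*25 + (-1)^5*23 + (-1)^6*29
= (29) + (-27) + (28) + (-1) + (25) + (-23) + (29)
= 60

60


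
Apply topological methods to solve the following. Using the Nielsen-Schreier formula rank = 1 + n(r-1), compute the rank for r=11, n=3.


Nielsen-Schreier: an index-n subgroup of F_r is free of rank 1 + n(r-1).
Equivalently: chi(cover) = n*chi(base); chi(vee_r S^1) = 1 - 11 = -10.
chi(E) = 3*(-10) = -30; rank = 1 - chi(E) = 1 - (-30) = 31.
rank = 1 + 3*(11-1) = 1 + 30 = 31

31


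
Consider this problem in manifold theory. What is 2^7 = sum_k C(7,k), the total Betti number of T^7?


b_k(T^7) = C(7,k), so the sum over k is sum_k C(7,k) = 2^7.
Total = 2^7 = 128

128


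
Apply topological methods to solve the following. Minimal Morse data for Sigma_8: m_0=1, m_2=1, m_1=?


A perfect Morse function has m_k = b_k.
For Sigma_8: b_0=1, b_1=2g=16, b_2=1.
Saddles m_1 = 2g = 16

16


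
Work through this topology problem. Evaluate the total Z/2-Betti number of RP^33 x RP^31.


dim H^*(RP^n; Z/2) = n+1 (one Z/2 in each degree 0..n).
Total Betti number is multiplicative.
Total = (33+1) * (31+1) = 34 * 32 = 1088

1088


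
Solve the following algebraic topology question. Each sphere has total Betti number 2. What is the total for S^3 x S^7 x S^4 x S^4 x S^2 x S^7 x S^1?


Total Betti number is multiplicative under products.
Each S^d (d>=1) has total Betti number 2.
There are 7 sphere factors.
Total = 2^7 = 128

128


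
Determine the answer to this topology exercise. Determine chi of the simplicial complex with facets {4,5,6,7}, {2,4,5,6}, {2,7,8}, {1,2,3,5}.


Enumerate all faces; f-vector: f_0=8, f_1=17, f_2=12, f_3=3.
chi = sum (-1)^k f_k = 0

0


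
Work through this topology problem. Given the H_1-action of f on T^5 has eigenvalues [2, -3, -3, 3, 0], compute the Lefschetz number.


For a torus self-map: L(f) = det(I - A) where A acts on H_1.
L(f) = (1-2) * (1--3) * (1--3) * (1-3) * (1-0) = -1 * 4 * 4 * -2 * 1 = 32

32


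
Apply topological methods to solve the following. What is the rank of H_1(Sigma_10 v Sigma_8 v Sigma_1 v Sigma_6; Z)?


For a wedge X v Y: reduced H_k(X v Y) = H_k(X) + H_k(Y).
Each Sigma_g contributes b_1 = 2g.
b_1 = 20 + 16 + 2 + 12 = 50

50


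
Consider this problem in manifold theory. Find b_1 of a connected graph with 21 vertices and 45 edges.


For a connected graph: rank(pi_1) = b_1 = E - V + 1 = 1 - chi.
chi = V - E = 21 - 45 = -24.
rank = 1 - (-24) = 45 - 21 + 1 = 25

25


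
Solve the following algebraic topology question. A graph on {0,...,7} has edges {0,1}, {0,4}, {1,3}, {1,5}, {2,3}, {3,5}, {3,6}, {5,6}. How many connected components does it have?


Run DFS/union-find over 8 vertices.
V = 8, E = 8.
Number of components = 2

2


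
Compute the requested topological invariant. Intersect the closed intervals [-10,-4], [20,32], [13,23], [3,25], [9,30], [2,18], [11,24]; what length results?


Intersection = [max(a_i), min(b_i)] = [20, -4].
Since 20 > -4, the intersection is empty.
Length = 0

0


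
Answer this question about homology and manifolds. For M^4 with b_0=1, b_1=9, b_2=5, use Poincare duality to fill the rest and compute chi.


By Poincare duality b_k = b_{4-k}, so full Betti numbers: b_0=1, b_1=9, b_2=5, b_3=9, b_4=1.
chi = sum (-1)^k b_k = -11

-11


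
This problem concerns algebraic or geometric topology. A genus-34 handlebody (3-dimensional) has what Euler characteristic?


A genus-g handlebody deformation retracts to a wedge of g circles.
chi(vee_g S^1) = 1 - g.
chi(H_34) = 1 - 34 = -33

-33


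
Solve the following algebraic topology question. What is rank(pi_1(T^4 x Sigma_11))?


pi_1(A x B) = pi_1(A) x pi_1(B); rank of abelianization = b_1.
b_1(T^4) = 4, b_1(Sigma_11) = 2*11 = 22.
b_1(product) = 4 + 22 = 26

26


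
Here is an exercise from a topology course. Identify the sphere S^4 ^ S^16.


S^m ^ S^n = S^{m+n}.
k = 4 + 16 = 20

20


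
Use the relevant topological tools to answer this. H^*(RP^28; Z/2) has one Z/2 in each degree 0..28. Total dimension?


H^k(RP^28; Z/2) = Z/2 for each 0 <= k <= 28.
Total dimension = 28 + 1 = 29

29


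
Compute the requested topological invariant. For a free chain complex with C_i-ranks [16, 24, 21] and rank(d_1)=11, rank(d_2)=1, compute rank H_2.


rank H_k = rank(ker d_k) - rank(im d_{k+1}).
rank(ker d_2) = rank(C_2) - rank(d_2) = 21 - 1 = 20.
rank(im d_{2+1}) = 0.
rank H_2 = 20 - 0 = 20

20


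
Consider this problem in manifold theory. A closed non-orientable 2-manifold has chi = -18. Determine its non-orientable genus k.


chi = 2 - k for closed non-orientable surfaces with k crosscaps.
-18 = 2 - k
k = 2 - (-18) = 20

20


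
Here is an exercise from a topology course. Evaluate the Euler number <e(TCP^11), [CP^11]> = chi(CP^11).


For any closed oriented manifold, <e(TM),[M]> = chi(M).
chi(CP^11) = 11+1 = 12

12


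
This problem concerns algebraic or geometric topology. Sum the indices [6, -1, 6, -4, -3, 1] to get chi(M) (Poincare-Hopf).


Poincare-Hopf: chi(M) = sum of indices of zeros.
chi = (6) + (-1) + (6) + (-4) + (-3) + (1) = 5

5


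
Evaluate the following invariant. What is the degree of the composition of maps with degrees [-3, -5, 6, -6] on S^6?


Degree is multiplicative: deg(composition) = product of degrees.
= (-3) * (-5) * (6) * (-6) = -540

-540


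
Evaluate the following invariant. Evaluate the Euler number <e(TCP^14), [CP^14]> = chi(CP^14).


For any closed oriented manifold, <e(TM),[M]> = chi(M).
chi(CP^14) = 14+1 = 15

15


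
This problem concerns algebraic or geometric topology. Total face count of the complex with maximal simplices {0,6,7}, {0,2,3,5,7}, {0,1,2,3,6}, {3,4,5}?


Each maximal simplex on m vertices has 2^m - 1 nonempty faces.
Take the union (dedupe shared faces).
Total distinct faces = 61

61


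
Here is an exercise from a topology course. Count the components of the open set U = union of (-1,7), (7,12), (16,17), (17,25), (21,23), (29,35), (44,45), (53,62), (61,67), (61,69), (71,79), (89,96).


Sort and merge overlapping open intervals.
Merged: (-1,7), (7,12), (16,17), (17,25), (29,35), (44,45), (53,69), (71,79), (89,96).
Number of components = 9

9


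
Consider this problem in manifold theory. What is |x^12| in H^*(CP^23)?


|x| = 2 in H^*(CP^n).
|x^12| = 12 * |x| = 12 * 2 = 24

24


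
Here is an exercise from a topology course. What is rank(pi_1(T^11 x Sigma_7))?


pi_1(A x B) = pi_1(A) x pi_1(B); rank of abelianization = b_1.
b_1(T^11) = 11, b_1(Sigma_7) = 2*7 = 14.
b_1(product) = 11 + 14 = 25

25


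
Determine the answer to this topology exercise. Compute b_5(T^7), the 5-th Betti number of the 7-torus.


By the Kunneth formula, b_k(T^n) = C(n,k).
b_5(T^7) = C(7,5).
C(7,5) = 7!/(5!*2!) = 21

21


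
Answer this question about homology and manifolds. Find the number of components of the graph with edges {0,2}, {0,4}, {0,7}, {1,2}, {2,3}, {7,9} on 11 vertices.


Run DFS/union-find over 11 vertices.
V = 11, E = 6.
Number of components = 5

5


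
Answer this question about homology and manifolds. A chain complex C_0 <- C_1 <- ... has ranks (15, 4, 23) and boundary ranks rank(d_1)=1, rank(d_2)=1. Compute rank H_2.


rank H_k = rank(ker d_k) - rank(im d_{k+1}).
rank(ker d_2) = rank(C_2) - rank(d_2) = 23 - 1 = 22.
rank(im d_{2+1}) = 0.
rank H_2 = 22 - 0 = 22

22


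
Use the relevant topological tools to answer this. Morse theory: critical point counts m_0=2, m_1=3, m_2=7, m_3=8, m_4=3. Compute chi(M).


Morse theory: chi(M) = sum_k (-1)^k m_k where m_k = #(index-k critical points).
= (2) + (-3) + (7) + (-8) + (3) = 1

1


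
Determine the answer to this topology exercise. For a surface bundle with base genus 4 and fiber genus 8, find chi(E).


For a fiber bundle F -> E -> B (with CW structure): chi(E) = chi(B) * chi(F).
chi(Sigma_4) = -6, chi(Sigma_8) = -14.
chi(E) = (-6) * (-14) = 84

84


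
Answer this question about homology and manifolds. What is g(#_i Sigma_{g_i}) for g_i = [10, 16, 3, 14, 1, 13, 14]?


Genus is additive under connected sum of orientable surfaces.
g = 10 + 16 + 3 + 14 + 1 + 13 + 14 = 71

71


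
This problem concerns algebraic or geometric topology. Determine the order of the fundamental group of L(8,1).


pi_1(L(p,q)) = Z/pZ for any q coprime to p.
|pi_1(L(8,1))| = 8

8


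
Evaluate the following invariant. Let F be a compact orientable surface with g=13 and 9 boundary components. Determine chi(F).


For a compact orientable surface with genus g and b boundary components: chi = 2 - 2g - b.
chi = 2 - 2*13 - 9 = 2 - 26 - 9 = -33

-33


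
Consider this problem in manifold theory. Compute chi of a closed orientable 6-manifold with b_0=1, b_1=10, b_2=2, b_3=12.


By Poincare duality b_k = b_{6-k}, so full Betti numbers: b_0=1, b_1=10, b_2=2, b_3=12, b_4=2, b_5=10, b_6=1.
chi = sum (-1)^k b_k = -26

-26


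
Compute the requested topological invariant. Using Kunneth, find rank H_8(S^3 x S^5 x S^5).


Each S^d has Poincare polynomial 1 + t^d.
The product S^3 x S^5 x S^5 has Poincare polynomial prod(1+t^d_i).
Expanding: b_0=1, b_3=1, b_5=2, b_8=2, b_10=1, b_13=1.
b_8 = 2

2


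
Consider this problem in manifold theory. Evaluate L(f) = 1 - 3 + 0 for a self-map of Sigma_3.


L(f) = tr(f_0*) - tr(f_1*) + tr(f_2*).
= 1 - (3) + (0)
= -2

-2


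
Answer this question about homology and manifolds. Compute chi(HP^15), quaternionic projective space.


HP^15 has one cell in each dimension 0, 4, ..., 4*15 (15+1 cells, all even-dim).
chi = 15 + 1 = 16

16


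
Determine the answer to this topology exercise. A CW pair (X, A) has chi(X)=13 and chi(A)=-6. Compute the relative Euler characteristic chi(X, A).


Relative Euler characteristic: chi(X, A) = chi(X) - chi(A).
= 13 - (-6) = 19

19


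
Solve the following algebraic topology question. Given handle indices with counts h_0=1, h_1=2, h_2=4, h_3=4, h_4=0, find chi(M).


Handles of index k contribute (-1)^k to chi (same as CW cells).
chi = (1) + (-2) + (4) + (-4) + (0) = -1

-1


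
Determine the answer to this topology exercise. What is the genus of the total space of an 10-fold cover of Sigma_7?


For an n-sheeted cover: chi(E) = n * chi(B).
chi(Sigma_7) = 2 - 2*7 = -12.
chi(E) = 10 * (-12) = -120.
genus(E) = (2 - chi(E))/2 = (2 - (-120))/2 = 122/2 = 61

61


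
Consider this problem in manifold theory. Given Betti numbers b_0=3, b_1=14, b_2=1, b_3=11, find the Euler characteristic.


chi = sum_k (-1)^k b_k.
= (3) + (-14) + (1) + (-11)
= -21

-21


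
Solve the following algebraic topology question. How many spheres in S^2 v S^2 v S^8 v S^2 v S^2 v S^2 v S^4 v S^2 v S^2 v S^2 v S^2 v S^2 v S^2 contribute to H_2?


For a wedge of spheres, H_k (k>0) is free on one generator per sphere of dimension k.
Spheres of dimension 2: count = 11.
b_2 = 11

11


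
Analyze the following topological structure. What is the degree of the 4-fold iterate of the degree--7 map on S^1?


deg(f) = -7. Degree is multiplicative: deg(f^4) = (deg f)^4.
deg(f^4) = (-7)^4 = 2401

2401


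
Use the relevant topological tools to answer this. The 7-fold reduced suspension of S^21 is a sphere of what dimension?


Each suspension raises dimension by 1: Sigma S^n = S^{n+1}.
Sigma^7 S^21 = S^{21+7} = S^28

28


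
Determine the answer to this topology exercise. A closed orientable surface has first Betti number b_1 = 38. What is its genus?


For a closed orientable surface: b_1 = 2g.
38 = 2g
g = 38 / 2 = 19

19


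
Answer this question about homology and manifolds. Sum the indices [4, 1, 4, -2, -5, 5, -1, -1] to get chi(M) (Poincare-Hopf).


Poincare-Hopf: chi(M) = sum of indices of zeros.
chi = (4) + (1) + (4) + (-2) + (-5) + (5) + (-1) + (-1) = 5

5


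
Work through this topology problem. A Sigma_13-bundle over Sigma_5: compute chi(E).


For a fiber bundle F -> E -> B (with CW structure): chi(E) = chi(B) * chi(F).
chi(Sigma_5) = -8, chi(Sigma_13) = -24.
chi(E) = (-8) * (-24) = 192

192


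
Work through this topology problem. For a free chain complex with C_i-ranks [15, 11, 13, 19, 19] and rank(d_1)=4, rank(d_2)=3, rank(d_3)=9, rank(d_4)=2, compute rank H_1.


rank H_k = rank(ker d_k) - rank(im d_{k+1}).
rank(ker d_1) = rank(C_1) - rank(d_1) = 11 - 4 = 7.
rank(im d_{1+1}) = 3.
rank H_1 = 7 - 3 = 4

4


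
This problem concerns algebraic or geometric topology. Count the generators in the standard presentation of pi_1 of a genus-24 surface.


Standard presentation: pi_1(Sigma_g) = <a_1,b_1,...,a_g,b_g | [a_1,b_1]...[a_g,b_g] = 1>.
Number of generators = 2g = 2*24 = 48

48


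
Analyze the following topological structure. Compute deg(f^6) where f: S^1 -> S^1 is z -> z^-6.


deg(f) = -6. Degree is multiplicative: deg(f^6) = (deg f)^6.
deg(f^6) = (-6)^6 = 46656

46656


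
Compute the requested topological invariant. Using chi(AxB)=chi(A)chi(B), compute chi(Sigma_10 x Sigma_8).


chi(Sigma_10) = 2 - 2*10 = -18
chi(Sigma_8) = 2 - 2*8 = -14
chi(product) = (-18) * (-14) = 252

252


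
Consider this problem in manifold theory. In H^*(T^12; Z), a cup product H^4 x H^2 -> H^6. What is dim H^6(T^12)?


Cup product: H^p x H^q -> H^{p+q}; here p+q = 4+2 = 6.
rank H^k(T^n) = C(n,k).
C(12,6) = 924

924


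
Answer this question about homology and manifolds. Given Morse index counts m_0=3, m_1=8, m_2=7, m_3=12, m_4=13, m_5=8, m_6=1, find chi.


Morse theory: chi(M) = sum_k (-1)^k m_k where m_k = #(index-k critical points).
= (3) + (-8) + (7) + (-12) + (13) + (-8) + (1) = -4

-4


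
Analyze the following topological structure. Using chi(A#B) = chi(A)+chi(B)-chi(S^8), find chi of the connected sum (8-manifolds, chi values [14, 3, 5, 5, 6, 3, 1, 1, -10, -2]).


For n-manifolds: chi(A#B) = chi(A) + chi(B) - chi(S^8).
chi(S^8) = 1 + (-1)^8 = 2.
chi(#) = (sum chi_i) - (10-1)*chi(S^8) = 26 - 9*2 = 8

8


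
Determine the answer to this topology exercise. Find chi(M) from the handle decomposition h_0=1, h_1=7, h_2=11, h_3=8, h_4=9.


Handles of index k contribute (-1)^k to chi (same as CW cells).
chi = (1) + (-7) + (11) + (-8) + (9) = 6

6


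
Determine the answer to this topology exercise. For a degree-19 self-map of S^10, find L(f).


On S^10: L(f) = tr(f_0*) + (-1)^10 tr(f_10*) = 1 + (-1)^10 * deg(f).
L(f) = 1 + (-1)^10 * 19 = 1 + 19 = 20

20


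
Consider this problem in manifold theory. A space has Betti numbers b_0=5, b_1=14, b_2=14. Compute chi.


chi = sum_k (-1)^k b_k.
= (5) + (-14) + (14)
= 5

5


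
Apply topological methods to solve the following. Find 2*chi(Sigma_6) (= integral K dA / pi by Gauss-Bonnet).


Gauss-Bonnet: integral K dA = 2*pi*chi(M).
chi(Sigma_6) = 2 - 2*6 = -10.
(integral K dA)/pi = 2*chi = 2*(-10) = -20

-20


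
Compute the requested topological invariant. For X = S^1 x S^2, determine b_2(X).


Each S^d has Poincare polynomial 1 + t^d.
The product S^1 x S^2 has Poincare polynomial prod(1+t^d_i).
Expanding: b_0=1, b_1=1, b_2=1, b_3=1.
b_2 = 1

1


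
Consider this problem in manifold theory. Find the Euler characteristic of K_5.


K_5: V = 5, E = C(5,2) = 10.
chi = V - E = 5 - 10 = -5

-5


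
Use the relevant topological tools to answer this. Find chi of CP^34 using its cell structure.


CP^34 has one cell in each even dimension 0, 2, ..., 2*34 (34+1 cells total).
All cells are even-dimensional, so chi = number of cells.
chi = 34 + 1 = 35

35


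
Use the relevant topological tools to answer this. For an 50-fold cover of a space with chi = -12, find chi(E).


For a finite covering: chi(E) = (number of sheets) * chi(B).
chi(E) = 50 * (-12) = -600

-600


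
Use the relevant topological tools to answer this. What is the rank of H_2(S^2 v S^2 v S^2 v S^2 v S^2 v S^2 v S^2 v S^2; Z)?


For a wedge of spheres, H_k (k>0) is free on one generator per sphere of dimension k.
Spheres of dimension 2: count = 8.
b_2 = 8

8


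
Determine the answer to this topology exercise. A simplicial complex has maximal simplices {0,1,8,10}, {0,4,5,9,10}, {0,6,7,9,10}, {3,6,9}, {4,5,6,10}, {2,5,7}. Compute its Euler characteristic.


Enumerate all faces; f-vector: f_0=11, f_1=29, f_2=28, f_3=12, f_4=2.
chi = sum (-1)^k f_k = 0

0


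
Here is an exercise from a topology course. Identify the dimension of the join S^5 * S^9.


Join of spheres: S^m * S^n = S^{m+n+1}.
dim = 5 + 9 + 1 = 15

15


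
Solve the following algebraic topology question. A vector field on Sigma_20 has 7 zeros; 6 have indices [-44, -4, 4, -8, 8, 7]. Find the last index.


Poincare-Hopf: sum of indices = chi(M).
chi(Sigma_20) = 2 - 2*20 = -38.
Sum of known indices = -37.
x = chi - (sum known) = -38 - (-37) = -1

-1


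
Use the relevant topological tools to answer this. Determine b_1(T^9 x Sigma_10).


pi_1(A x B) = pi_1(A) x pi_1(B); rank of abelianization = b_1.
b_1(T^9) = 9, b_1(Sigma_10) = 2*10 = 20.
b_1(product) = 9 + 20 = 29

29


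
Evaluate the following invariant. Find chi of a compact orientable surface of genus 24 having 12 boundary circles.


For a compact orientable surface with genus g and b boundary components: chi = 2 - 2g - b.
chi = 2 - 2*24 - 12 = 2 - 48 - 12 = -58

-58


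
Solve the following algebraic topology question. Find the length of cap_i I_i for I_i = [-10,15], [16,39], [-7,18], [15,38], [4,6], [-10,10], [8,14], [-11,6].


Intersection = [max(a_i), min(b_i)] = [16, 6].
Since 16 > 6, the intersection is empty.
Length = 0

0


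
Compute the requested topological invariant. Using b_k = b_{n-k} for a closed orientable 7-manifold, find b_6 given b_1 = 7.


Poincare duality for closed orientable n-manifolds: b_k = b_{n-k}.
Here n = 7, so b_6 = b_1 = 7

7


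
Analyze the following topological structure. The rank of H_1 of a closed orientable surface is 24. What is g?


For a closed orientable surface: b_1 = 2g.
24 = 2g
g = 24 / 2 = 12

12


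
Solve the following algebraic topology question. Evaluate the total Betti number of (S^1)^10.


b_k(T^10) = C(10,k), so the sum over k is sum_k C(10,k) = 2^10.
Total = 2^10 = 1024

1024


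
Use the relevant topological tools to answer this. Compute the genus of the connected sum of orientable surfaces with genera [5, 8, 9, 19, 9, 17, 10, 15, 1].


Genus is additive under connected sum of orientable surfaces.
g = 5 + 8 + 9 + 19 + 9 + 17 + 10 + 15 + 1 = 93

93


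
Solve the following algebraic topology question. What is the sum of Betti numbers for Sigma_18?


For Sigma_18: b_0 = 1, b_1 = 2g = 36, b_2 = 1.
Total = 1 + 36 + 1 = 38

38


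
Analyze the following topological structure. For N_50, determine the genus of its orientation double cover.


chi(N_50) = 2 - 50 = -48.
Double cover: chi(Sigma_g) = 2 * chi(N_50) = 2*(-48) = -96.
2 - 2g = -96, so g = (2 - (-96))/2 = 98/2 = 49

49


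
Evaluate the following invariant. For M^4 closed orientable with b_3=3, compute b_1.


Poincare duality for closed orientable n-manifolds: b_k = b_{n-k}.
Here n = 4, so b_1 = b_3 = 3

3


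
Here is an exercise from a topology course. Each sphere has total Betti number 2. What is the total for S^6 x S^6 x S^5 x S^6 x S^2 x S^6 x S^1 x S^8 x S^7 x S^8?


Total Betti number is multiplicative under products.
Each S^d (d>=1) has total Betti number 2.
There are 10 sphere factors.
Total = 2^10 = 1024

1024


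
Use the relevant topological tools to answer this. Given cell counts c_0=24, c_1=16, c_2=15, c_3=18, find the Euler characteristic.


chi = sum_k (-1)^k c_k.
= (-1)^0*24 + (-1)^1*16 + (-1)^2*15 + (-1)^3*18
= (24) + (-16) + (15) + (-18)
= 5

5


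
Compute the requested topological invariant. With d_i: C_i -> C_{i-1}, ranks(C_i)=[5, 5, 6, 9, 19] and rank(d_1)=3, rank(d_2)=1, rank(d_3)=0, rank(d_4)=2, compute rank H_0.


rank H_k = rank(ker d_k) - rank(im d_{k+1}).
rank(ker d_0) = rank(C_0) - rank(d_0) = 5 - 0 = 5.
rank(im d_{0+1}) = 3.
rank H_0 = 5 - 3 = 2

2


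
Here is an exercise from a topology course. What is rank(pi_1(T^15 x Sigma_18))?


pi_1(A x B) = pi_1(A) x pi_1(B); rank of abelianization = b_1.
b_1(T^15) = 15, b_1(Sigma_18) = 2*18 = 36.
b_1(product) = 15 + 36 = 51

51


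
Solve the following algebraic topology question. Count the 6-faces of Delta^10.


Delta^10 has 10+1 vertices. A 6-face is a choice of 6+1 vertices.
f_6 = C(10+1, 6+1) = C(11,7) = 330

330


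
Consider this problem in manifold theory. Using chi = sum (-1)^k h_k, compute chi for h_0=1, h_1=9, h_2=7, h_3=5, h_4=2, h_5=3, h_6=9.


Handles of index k contribute (-1)^k to chi (same as CW cells).
chi = (1) + (-9) + (7) + (-5) + (2) + (-3) + (9) = 2

2


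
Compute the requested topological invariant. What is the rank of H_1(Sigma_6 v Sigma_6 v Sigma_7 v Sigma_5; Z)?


For a wedge X v Y: reduced H_k(X v Y) = H_k(X) + H_k(Y).
Each Sigma_g contributes b_1 = 2g.
b_1 = 12 + 12 + 14 + 10 = 48

48


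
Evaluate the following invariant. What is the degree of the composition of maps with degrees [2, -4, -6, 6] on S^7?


Degree is multiplicative: deg(composition) = product of degrees.
= (2) * (-4) * (-6) * (6) = 288

288


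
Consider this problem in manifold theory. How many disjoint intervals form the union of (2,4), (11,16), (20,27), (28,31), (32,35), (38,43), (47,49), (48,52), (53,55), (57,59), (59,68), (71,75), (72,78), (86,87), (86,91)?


Sort and merge overlapping open intervals.
Merged: (2,4), (11,16), (20,27), (28,31), (32,35), (38,43), (47,52), (53,55), (57,59), (59,68), (71,78), (86,91).
Number of components = 12

12


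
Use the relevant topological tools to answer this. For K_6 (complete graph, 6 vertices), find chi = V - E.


K_6: V = 6, E = C(6,2) = 15.
chi = V - E = 6 - 15 = -9

-9


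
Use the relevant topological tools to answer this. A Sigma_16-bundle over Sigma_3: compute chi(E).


For a fiber bundle F -> E -> B (with CW structure): chi(E) = chi(B) * chi(F).
chi(Sigma_3) = -4, chi(Sigma_16) = -30.
chi(E) = (-4) * (-30) = 120

120


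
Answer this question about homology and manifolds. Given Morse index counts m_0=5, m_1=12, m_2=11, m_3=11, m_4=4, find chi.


Morse theory: chi(M) = sum_k (-1)^k m_k where m_k = #(index-k critical points).
= (5) + (-12) + (11) + (-11) + (4) = -3

-3


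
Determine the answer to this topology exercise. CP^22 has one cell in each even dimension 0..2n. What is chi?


CP^22 has one cell in each even dimension 0, 2, ..., 2*22 (22+1 cells total).
All cells are even-dimensional, so chi = number of cells.
chi = 22 + 1 = 23

23


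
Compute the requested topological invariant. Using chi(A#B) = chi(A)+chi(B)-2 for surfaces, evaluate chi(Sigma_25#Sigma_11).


chi(Sigma_25) = 2 - 2*25 = -48
chi(Sigma_11) = 2 - 2*11 = -20
For surfaces: chi(A#B) = chi(A) + chi(B) - 2.
chi = -48 + -20 - 2 = -70

-70


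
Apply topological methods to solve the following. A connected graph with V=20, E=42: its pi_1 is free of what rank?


For a connected graph: rank(pi_1) = b_1 = E - V + 1 = 1 - chi.
chi = V - E = 20 - 42 = -22.
rank = 1 - (-22) = 42 - 20 + 1 = 23

23


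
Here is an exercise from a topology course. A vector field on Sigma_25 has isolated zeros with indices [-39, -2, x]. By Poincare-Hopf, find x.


Poincare-Hopf: sum of indices = chi(M).
chi(Sigma_25) = 2 - 2*25 = -48.
Sum of known indices = -41.
x = chi - (sum known) = -48 - (-41) = -7

-7


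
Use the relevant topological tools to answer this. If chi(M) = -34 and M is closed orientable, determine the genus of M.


chi = 2 - 2g for closed orientable surfaces.
-34 = 2 - 2g
2g = 2 - (-34) = 36
g = 18

18


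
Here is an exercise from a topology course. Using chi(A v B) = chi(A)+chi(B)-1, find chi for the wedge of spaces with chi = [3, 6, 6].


chi(A v B) = chi(A) + chi(B) - 1 (one point identified).
For 3 spaces: chi = (sum chi_i) - (3 - 1).
sum = 15; chi = 15 - 2 = 13

13


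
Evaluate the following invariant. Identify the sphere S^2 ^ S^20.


S^m ^ S^n = S^{m+n}.
k = 2 + 20 = 22

22


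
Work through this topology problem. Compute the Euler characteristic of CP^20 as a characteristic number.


For any closed oriented manifold, <e(TM),[M]> = chi(M).
chi(CP^20) = 20+1 = 21

21


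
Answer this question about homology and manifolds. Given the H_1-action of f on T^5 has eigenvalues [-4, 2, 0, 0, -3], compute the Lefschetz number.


For a torus self-map: L(f) = det(I - A) where A acts on H_1.
L(f) = (1--4) * (1-2) * (1-0) * (1-0) * (1--3) = 5 * -1 * 1 * 1 * 4 = -20

-20


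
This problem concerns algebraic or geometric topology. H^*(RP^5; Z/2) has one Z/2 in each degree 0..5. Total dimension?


H^k(RP^5; Z/2) = Z/2 for each 0 <= k <= 5.
Total dimension = 5 + 1 = 6

6


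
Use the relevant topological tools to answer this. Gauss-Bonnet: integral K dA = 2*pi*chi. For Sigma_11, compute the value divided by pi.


Gauss-Bonnet: integral K dA = 2*pi*chi(M).
chi(Sigma_11) = 2 - 2*11 = -20.
(integral K dA)/pi = 2*chi = 2*(-20) = -40

-40


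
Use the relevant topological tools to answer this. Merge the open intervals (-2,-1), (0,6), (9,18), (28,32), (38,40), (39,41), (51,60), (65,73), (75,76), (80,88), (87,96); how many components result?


Sort and merge overlapping open intervals.
Merged: (-2,-1), (0,6), (9,18), (28,32), (38,41), (51,60), (65,73), (75,76), (80,96).
Number of components = 9

9


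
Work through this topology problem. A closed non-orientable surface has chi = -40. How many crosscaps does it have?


chi = 2 - k for closed non-orientable surfaces with k crosscaps.
-40 = 2 - k
k = 2 - (-40) = 42

42


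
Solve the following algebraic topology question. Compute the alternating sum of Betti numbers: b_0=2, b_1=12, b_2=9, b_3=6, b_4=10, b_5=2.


chi = sum_k (-1)^k b_k.
= (2) + (-12) + (9) + (-6) + (10) + (-2)
= 1

1


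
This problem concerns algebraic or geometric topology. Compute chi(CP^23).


CP^23 has one cell in each even dimension 0, 2, ..., 2*23 (23+1 cells total).
All cells are even-dimensional, so chi = number of cells.
chi = 23 + 1 = 24

24


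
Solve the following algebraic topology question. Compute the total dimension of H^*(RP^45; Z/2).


H^k(RP^45; Z/2) = Z/2 for each 0 <= k <= 45.
Total dimension = 45 + 1 = 46

46


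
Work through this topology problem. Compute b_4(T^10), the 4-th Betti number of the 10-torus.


By the Kunneth formula, b_k(T^n) = C(n,k).
b_4(T^10) = C(10,4).
C(10,4) = 10!/(4!*6!) = 210

210


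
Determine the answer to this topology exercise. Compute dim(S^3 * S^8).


Join of spheres: S^m * S^n = S^{m+n+1}.
dim = 3 + 8 + 1 = 12

12


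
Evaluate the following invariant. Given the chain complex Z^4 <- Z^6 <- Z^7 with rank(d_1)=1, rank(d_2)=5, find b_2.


rank H_k = rank(ker d_k) - rank(im d_{k+1}).
rank(ker d_2) = rank(C_2) - rank(d_2) = 7 - 5 = 2.
rank(im d_{2+1}) = 0.
rank H_2 = 2 - 0 = 2

2


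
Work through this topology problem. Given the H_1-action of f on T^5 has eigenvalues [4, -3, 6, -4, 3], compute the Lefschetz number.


For a torus self-map: L(f) = det(I - A) where A acts on H_1.
L(f) = (1-4) * (1--3) * (1-6) * (1--4) * (1-3) = -3 * 4 * -5 * 5 * -2 = -600

-600


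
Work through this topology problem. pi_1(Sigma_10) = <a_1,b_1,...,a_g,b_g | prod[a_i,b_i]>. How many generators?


Standard presentation: pi_1(Sigma_g) = <a_1,b_1,...,a_g,b_g | [a_1,b_1]...[a_g,b_g] = 1>.
Number of generators = 2g = 2*10 = 20

20


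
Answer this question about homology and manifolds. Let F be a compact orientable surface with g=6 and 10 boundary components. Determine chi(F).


For a compact orientable surface with genus g and b boundary components: chi = 2 - 2g - b.
chi = 2 - 2*6 - 10 = 2 - 12 - 10 = -20

-20


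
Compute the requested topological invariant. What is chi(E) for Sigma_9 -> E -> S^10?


chi(S^10) = 2 (n even), chi(Sigma_9) = 2 - 2*9 = -16.
chi(E) = 2 * (-16) = -32

-32


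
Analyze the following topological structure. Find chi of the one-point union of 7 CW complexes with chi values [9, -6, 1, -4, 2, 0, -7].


chi(A v B) = chi(A) + chi(B) - 1 (one point identified).
For 7 spaces: chi = (sum chi_i) - (7 - 1).
sum = -5; chi = -5 - 6 = -11

-11


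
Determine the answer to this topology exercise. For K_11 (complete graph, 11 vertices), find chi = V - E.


K_11: V = 11, E = C(11,2) = 55.
chi = V - E = 11 - 55 = -44

-44


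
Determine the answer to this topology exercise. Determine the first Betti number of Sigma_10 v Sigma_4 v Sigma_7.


For a wedge X v Y: reduced H_k(X v Y) = H_k(X) + H_k(Y).
Each Sigma_g contributes b_1 = 2g.
b_1 = 20 + 8 + 14 = 42

42


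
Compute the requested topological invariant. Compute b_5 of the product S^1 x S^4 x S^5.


Each S^d has Poincare polynomial 1 + t^d.
The product S^1 x S^4 x S^5 has Poincare polynomial prod(1+t^d_i).
Expanding: b_0=1, b_1=1, b_4=1, b_5=2, b_6=1, b_9=1, b_10=1.
b_5 = 2

2


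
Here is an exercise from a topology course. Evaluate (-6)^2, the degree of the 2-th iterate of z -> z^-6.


deg(f) = -6. Degree is multiplicative: deg(f^2) = (deg f)^2.
deg(f^2) = (-6)^2 = 36

36


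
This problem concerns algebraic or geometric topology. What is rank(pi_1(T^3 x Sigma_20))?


pi_1(A x B) = pi_1(A) x pi_1(B); rank of abelianization = b_1.
b_1(T^3) = 3, b_1(Sigma_20) = 2*20 = 40.
b_1(product) = 3 + 40 = 43

43


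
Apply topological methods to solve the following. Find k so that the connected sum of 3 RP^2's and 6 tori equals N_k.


Since a >= 1, the sum is non-orientable; each T^2 can be replaced by RP^2 # RP^2 (since T^2#RP^2 = 3RP^2).
Total crosscaps k = 3 + 2*6 = 15.
Check via chi: chi = 3*1 + 6*0 - (3+6-1)*2 = -13 = 2 - k = -13. Consistent.

15


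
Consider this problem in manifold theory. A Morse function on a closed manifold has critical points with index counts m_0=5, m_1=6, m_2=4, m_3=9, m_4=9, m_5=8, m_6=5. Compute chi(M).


Morse theory: chi(M) = sum_k (-1)^k m_k where m_k = #(index-k critical points).
= (5) + (-6) + (4) + (-9) + (9) + (-8) + (5) = 0

0


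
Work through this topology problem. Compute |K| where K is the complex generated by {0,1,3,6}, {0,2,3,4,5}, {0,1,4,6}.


Each maximal simplex on m vertices has 2^m - 1 nonempty faces.
Take the union (dedupe shared faces).
Total distinct faces = 49

49


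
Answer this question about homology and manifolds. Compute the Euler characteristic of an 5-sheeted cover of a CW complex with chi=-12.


For a finite covering: chi(E) = (number of sheets) * chi(B).
chi(E) = 5 * (-12) = -60

-60


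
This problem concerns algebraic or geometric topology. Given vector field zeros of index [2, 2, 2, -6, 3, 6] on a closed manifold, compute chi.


Poincare-Hopf: chi(M) = sum of indices of zeros.
chi = (2) + (2) + (2) + (-6) + (3) + (6) = 9

9


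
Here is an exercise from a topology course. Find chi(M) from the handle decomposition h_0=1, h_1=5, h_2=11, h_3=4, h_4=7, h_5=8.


Handles of index k contribute (-1)^k to chi (same as CW cells).
chi = (1) + (-5) + (11) + (-4) + (7) + (-8) = 2

2


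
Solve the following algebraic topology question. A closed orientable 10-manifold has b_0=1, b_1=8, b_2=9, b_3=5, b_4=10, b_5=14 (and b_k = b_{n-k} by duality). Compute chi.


By Poincare duality b_k = b_{10-k}, so full Betti numbers: b_0=1, b_1=8, b_2=9, b_3=5, b_4=10, b_5=14, b_6=10, b_7=5, b_8=9, b_9=8, b_10=1.
chi = sum (-1)^k b_k = 0

0


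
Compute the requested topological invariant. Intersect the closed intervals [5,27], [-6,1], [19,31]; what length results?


Intersection = [max(a_i), min(b_i)] = [19, 1].
Since 19 > 1, the intersection is empty.
Length = 0

0


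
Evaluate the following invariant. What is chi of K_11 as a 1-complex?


K_11: V = 11, E = C(11,2) = 55.
chi = V - E = 11 - 55 = -44

-44


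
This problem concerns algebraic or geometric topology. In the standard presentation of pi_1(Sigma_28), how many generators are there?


Standard presentation: pi_1(Sigma_g) = <a_1,b_1,...,a_g,b_g | [a_1,b_1]...[a_g,b_g] = 1>.
Number of generators = 2g = 2*28 = 56

56


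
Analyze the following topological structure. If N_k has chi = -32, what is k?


chi = 2 - k for closed non-orientable surfaces with k crosscaps.
-32 = 2 - k
k = 2 - (-32) = 34

34


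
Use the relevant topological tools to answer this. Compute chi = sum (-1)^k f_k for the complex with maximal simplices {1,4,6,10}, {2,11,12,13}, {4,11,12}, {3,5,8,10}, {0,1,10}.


Enumerate all faces; f-vector: f_0=12, f_1=22, f_2=14, f_3=3.
chi = sum (-1)^k f_k = 1

1


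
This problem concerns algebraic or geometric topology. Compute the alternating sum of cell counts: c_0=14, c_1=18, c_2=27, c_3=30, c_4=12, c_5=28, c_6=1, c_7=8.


chi = sum_k (-1)^k c_k.
= (-1)^0*14 + (-1)^1*18 + (-1)^2*27 + (-1)^3*30 + (-1)^4*12 + (-1)^5*28 + (-1)^6*1 + (-1)^7*8
= (14) + (-18) + (27) + (-30) + (12) + (-28) + (1) + (-8)
= -30

-30


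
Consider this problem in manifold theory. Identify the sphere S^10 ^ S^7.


S^m ^ S^n = S^{m+n}.
k = 10 + 7 = 17

17


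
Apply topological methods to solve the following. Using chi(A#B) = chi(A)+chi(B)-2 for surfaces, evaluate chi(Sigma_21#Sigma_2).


chi(Sigma_21) = 2 - 2*21 = -40
chi(Sigma_2) = 2 - 2*2 = -2
For surfaces: chi(A#B) = chi(A) + chi(B) - 2.
chi = -40 + -2 - 2 = -44

-44


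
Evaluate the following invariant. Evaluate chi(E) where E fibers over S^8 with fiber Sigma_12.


chi(S^8) = 2 (n even), chi(Sigma_12) = 2 - 2*12 = -22.
chi(E) = 2 * (-22) = -44

-44


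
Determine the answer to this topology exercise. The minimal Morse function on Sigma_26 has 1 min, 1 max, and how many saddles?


A perfect Morse function has m_k = b_k.
For Sigma_26: b_0=1, b_1=2g=52, b_2=1.
Saddles m_1 = 2g = 52

52


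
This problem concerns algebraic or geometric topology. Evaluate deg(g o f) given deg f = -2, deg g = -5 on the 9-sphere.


Degree is multiplicative under composition: deg(g o f) = deg(g) * deg(f).
= -5 * -2 = 10

10


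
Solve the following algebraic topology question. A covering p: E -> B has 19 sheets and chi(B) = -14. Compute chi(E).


For a finite covering: chi(E) = (number of sheets) * chi(B).
chi(E) = 19 * (-14) = -266

-266


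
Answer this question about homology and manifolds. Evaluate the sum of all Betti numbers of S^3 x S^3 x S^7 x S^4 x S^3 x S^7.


Total Betti number is multiplicative under products.
Each S^d (d>=1) has total Betti number 2.
There are 6 sphere factors.
Total = 2^6 = 64

64


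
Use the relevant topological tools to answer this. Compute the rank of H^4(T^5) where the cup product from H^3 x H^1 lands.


Cup product: H^p x H^q -> H^{p+q}; here p+q = 3+1 = 4.
rank H^k(T^n) = C(n,k).
C(5,4) = 5

5


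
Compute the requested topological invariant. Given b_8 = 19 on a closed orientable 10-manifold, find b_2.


Poincare duality for closed orientable n-manifolds: b_k = b_{n-k}.
Here n = 10, so b_2 = b_8 = 19

19


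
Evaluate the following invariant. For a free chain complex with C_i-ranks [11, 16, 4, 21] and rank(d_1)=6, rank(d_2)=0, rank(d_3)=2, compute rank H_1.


rank H_k = rank(ker d_k) - rank(im d_{k+1}).
rank(ker d_1) = rank(C_1) - rank(d_1) = 16 - 6 = 10.
rank(im d_{1+1}) = 0.
rank H_1 = 10 - 0 = 10

10


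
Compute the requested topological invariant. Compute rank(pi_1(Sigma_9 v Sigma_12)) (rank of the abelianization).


For a wedge: H_1(A v B) = H_1(A) + H_1(B).
b_1(Sigma_9) = 18, b_1(Sigma_12) = 24.
b_1 = 18 + 24 = 42

42


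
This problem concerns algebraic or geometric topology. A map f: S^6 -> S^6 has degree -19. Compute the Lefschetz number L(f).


On S^6: L(f) = tr(f_0*) + (-1)^6 tr(f_6*) = 1 + (-1)^6 * deg(f).
L(f) = 1 + (-1)^6 * -19 = 1 + -19 = -18

-18


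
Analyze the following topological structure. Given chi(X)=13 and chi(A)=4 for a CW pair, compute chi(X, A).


Relative Euler characteristic: chi(X, A) = chi(X) - chi(A).
= 13 - (4) = 9

9


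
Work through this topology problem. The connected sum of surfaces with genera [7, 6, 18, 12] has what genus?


Genus is additive under connected sum of orientable surfaces.
g = 7 + 6 + 18 + 12 = 43

43


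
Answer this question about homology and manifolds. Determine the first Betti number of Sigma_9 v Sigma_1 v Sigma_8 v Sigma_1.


For a wedge X v Y: reduced H_k(X v Y) = H_k(X) + H_k(Y).
Each Sigma_g contributes b_1 = 2g.
b_1 = 18 + 2 + 16 + 2 = 38

38


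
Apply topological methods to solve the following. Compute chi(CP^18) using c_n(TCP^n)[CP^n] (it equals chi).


For any closed oriented manifold, <e(TM),[M]> = chi(M).
chi(CP^18) = 18+1 = 19

19


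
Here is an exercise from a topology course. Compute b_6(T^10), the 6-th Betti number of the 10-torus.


By the Kunneth formula, b_k(T^n) = C(n,k).
b_6(T^10) = C(10,6).
C(10,6) = 10!/(6!*4!) = 210

210
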